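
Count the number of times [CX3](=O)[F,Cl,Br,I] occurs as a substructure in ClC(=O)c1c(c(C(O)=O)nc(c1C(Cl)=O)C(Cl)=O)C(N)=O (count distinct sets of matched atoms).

3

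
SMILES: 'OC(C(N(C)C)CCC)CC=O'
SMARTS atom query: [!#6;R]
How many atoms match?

0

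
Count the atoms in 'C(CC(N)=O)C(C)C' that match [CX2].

The query [CX2] means: C with X2: aliphatic carbon with exactly 2 total connections.
Check the 8 heavy atoms by environment: 5× C (X4) → no; 1× C (X3) → no; 1× O (X1) → no; 1× N (X3) → no.
No environment satisfies the query, so 0 matching atoms.

0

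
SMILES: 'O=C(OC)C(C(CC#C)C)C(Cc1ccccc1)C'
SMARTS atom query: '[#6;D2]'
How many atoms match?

8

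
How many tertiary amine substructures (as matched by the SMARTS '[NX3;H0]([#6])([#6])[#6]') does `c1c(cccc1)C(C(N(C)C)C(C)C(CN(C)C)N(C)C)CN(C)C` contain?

[NX3;H0]([#6])([#6])[#6] is the SMARTS for a tertiary amine: a trivalent nitrogen with no H, bonded to three carbons.
The molecule carries 4 separate instances of a dimethylamino group (-N(CH3)2) meeting every constraint; each maps to a distinct set of atoms, giving 4 matches.

4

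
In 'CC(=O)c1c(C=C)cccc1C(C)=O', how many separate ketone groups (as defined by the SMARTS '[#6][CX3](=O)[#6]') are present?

2

[#6][CX3](=O)[#6] is the SMARTS for a ketone: a carbonyl carbon (no H) flanked by two carbons.
The molecule carries 2 separate instances of an acetyl/ketone group (-C(=O)CH3) meeting every constraint; each maps to a distinct set of atoms, giving 2 matches.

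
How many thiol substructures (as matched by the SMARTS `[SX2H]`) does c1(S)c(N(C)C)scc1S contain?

2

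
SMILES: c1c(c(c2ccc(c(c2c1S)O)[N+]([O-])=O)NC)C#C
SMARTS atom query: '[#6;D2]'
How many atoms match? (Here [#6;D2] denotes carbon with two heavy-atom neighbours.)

Check the 19 heavy atoms by environment: 7× c (aromatic, D3) → no; 3× c (aromatic, D2) → match; 1× C (D2) → match; 2× C (D1) → no; 1× N (charge +1, D3) → no; 1× O (charge -1, D1) → no; 2× O (D1) → no; 1× N (D2) → no; 1× S (D1) → no.
Summing the matching environments: 3 + 1 = 4 matching atoms.

4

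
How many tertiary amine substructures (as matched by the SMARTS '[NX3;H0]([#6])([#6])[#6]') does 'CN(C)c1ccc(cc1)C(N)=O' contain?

[NX3;H0]([#6])([#6])[#6] is the SMARTS for a tertiary amine: a trivalent nitrogen with no H, bonded to three carbons.
Exactly one fragment in the molecule meets all constraints, giving 1 match.

1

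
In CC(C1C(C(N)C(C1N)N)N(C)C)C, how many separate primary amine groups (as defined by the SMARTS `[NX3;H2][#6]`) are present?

[NX3;H2][#6] is the SMARTS for a primary amine: a trivalent nitrogen with two H attached to carbon.
The molecule carries 3 separate instances of a primary amino group (-NH2) meeting every constraint; each maps to a distinct set of atoms, giving 3 matches.

3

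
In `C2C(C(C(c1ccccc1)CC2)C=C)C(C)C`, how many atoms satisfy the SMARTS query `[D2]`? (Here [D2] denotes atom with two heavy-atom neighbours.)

9

The query [D2] means: atom with exactly two heavy-atom neighbours.
Check the 17 heavy atoms by environment: 4× C (D2) → match; 4× C (D3) → no; 3× C (D1) → no; 1× c (aromatic, D3) → no; 5× c (aromatic, D2) → match.
Summing the matching environments: 4 + 5 = 9 matching atoms.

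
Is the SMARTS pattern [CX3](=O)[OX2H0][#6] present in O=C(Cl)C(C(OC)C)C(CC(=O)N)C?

No

The pattern [CX3](=O)[OX2H0][#6] describes a carbonyl carbon bonded to an oxygen that is itself bonded to carbon (no H on that O) — an ester.
The closest candidate here is a primary amide (-C(=O)NH2), but the carbonyl is bonded to N, not to an O-C linkage. No other fragment satisfies the full query, so there is no match.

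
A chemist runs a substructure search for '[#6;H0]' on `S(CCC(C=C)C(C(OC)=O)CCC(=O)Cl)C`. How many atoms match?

Check the 17 heavy atoms by environment: 5× C (H2) → no; 3× C (H1) → no; 2× C (H0) → match; 3× O (H0) → no; 2× C (H3) → no; 1× S (H0) → no; 1× Cl (H0) → no.
That gives 2 matching atoms.

2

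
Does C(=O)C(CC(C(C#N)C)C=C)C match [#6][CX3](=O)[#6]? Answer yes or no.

The pattern [#6][CX3](=O)[#6] describes a carbonyl carbon (no H) flanked by two carbons — a ketone.
The closest candidate here is an aldehyde (-CHO), but the carbonyl carbon has H1, so it is not flanked by two carbons. No other fragment satisfies the full query, so there is no match.

No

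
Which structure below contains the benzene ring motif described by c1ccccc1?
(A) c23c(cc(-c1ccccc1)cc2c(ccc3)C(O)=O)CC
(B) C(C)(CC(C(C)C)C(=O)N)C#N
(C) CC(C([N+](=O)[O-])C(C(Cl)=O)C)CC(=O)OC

c1ccccc1 describes six aromatic carbons in a ring (a benzene ring).
(A) contains a phenyl ring, which satisfies every atom and bond constraint.
(B) has a methyl group (-CH3) but no six-membered all-carbon aromatic ring is present.
(C) has a methyl group (-CH3) but no six-membered all-carbon aromatic ring is present.
So the answer is (A).

A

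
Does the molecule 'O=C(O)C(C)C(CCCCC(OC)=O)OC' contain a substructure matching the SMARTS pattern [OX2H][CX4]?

The pattern [OX2H][CX4] describes a hydroxyl oxygen bound to an sp3 (X4) carbon — an aliphatic alcohol.
The closest candidate here is a carboxylic acid group (-C(=O)OH), but the -OH is on a CX3 carbonyl carbon, not a CX4 carbon. No other fragment satisfies the full query, so there is no match.

No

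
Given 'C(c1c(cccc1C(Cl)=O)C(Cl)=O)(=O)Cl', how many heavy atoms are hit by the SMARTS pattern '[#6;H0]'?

6

The query [#6;H0] means: any carbon with no attached hydrogen.
Check the 15 heavy atoms by environment: 3× c (aromatic, H1) → no; 3× c (aromatic, H0) → match; 3× C (H0) → match; 3× O (H0) → no; 3× Cl (H0) → no.
Summing the matching environments: 3 + 3 = 6 matching atoms.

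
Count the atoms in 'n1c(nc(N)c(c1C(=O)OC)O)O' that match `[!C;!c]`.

7

Check the 13 heavy atoms by environment: 2× n (aromatic) → match; 4× c (aromatic) → no; 2× C → no; 4× O → match; 1× N → match.
Summing the matching environments: 2 + 4 + 1 = 7 matching atoms.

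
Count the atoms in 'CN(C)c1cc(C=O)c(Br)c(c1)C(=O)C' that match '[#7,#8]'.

The query [#7,#8] means: nitrogen or oxygen (comma = OR).
Check the 15 heavy atoms by environment: 6× c (aromatic) → no; 5× C → no; 2× O → match; 1× N → match; 1× Br → no.
Summing the matching environments: 2 + 1 = 3 matching atoms.

3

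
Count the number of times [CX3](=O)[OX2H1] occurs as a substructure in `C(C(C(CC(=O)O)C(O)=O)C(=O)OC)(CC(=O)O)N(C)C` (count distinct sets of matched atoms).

3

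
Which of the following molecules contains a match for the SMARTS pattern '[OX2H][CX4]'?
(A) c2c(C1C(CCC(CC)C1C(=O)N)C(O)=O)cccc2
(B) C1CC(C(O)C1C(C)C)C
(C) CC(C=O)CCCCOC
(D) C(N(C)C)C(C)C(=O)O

[OX2H][CX4] describes a hydroxyl oxygen bound to an sp3 (X4) carbon (an aliphatic alcohol).
(A) has a carboxylic acid group (-C(=O)OH) but the -OH is on a CX3 carbonyl carbon, not a CX4 carbon.
(B) contains a hydroxyl group (-OH), which satisfies every atom and bond constraint.
(C) has a methoxy ether (-OCH3) but the oxygen has H0 (ether), not H1.
(D) has a carboxylic acid group (-C(=O)OH) but the -OH is on a CX3 carbonyl carbon, not a CX4 carbon.
So the answer is (B).

B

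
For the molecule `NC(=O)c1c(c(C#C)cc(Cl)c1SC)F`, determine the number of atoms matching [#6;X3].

7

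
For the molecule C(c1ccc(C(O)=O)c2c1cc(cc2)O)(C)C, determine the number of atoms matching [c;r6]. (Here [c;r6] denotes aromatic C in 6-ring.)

Check the 17 heavy atoms by environment: 10× c (aromatic, in 6-ring) → match; 3× O (acyclic) → no; 4× C (acyclic) → no.
That gives 10 matching atoms.

10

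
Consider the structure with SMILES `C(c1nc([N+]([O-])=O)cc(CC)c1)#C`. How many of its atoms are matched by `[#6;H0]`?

Check the 13 heavy atoms by environment: 1× n (aromatic, H0) → no; 3× c (aromatic, H0) → match; 2× c (aromatic, H1) → no; 1× N (charge +1, H0) → no; 1× O (charge -1, H0) → no; 1× O (H0) → no; 1× C (H0) → match; 1× C (H1) → no; 1× C (H2) → no; 1× C (H3) → no.
Summing the matching environments: 3 + 1 = 4 matching atoms.

4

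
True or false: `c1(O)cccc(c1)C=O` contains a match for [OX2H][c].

The pattern [OX2H][c] describes a hydroxyl oxygen attached to an aromatic carbon — a phenol.
The molecule carries a hydroxyl group (-OH), whose atoms satisfy every constraint of the query, so the pattern matches.

True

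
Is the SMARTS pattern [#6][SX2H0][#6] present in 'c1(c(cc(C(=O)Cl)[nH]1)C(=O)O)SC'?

The pattern [#6][SX2H0][#6] describes an aliphatic sulfur bridging two carbons with no H on the sulfur — a thioether.
The molecule carries a methylthio ether (-SCH3), whose atoms satisfy every constraint of the query, so the pattern matches.

Yes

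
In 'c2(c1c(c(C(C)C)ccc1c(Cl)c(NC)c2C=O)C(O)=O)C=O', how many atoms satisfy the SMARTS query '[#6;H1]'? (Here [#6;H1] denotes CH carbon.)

The query [#6;H1] means: any carbon bearing exactly one hydrogen.
Check the 23 heavy atoms by environment: 8× c (aromatic, H0) → no; 2× c (aromatic, H1) → match; 1× Cl (H0) → no; 1× C (H0) → no; 3× O (H0) → no; 1× O (H1) → no; 1× N (H1) → no; 3× C (H3) → no; 3× C (H1) → match.
Summing the matching environments: 2 + 3 = 5 matching atoms.

5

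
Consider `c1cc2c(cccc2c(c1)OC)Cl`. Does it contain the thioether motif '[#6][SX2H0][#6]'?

No

The pattern [#6][SX2H0][#6] describes an aliphatic sulfur bridging two carbons with no H on the sulfur — a thioether.
The closest candidate here is a methoxy ether (-OCH3), but the bridging atom is O, not S. No other fragment satisfies the full query, so there is no match.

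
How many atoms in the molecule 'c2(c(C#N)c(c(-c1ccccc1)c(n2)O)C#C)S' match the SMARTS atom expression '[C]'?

The query [C] means: uppercase C matches aliphatic (non-aromatic) carbon only.
Check the 18 heavy atoms by environment: 1× n (aromatic) → no; 11× c (aromatic) → no; 1× S → no; 3× C → match; 1× N → no; 1× O → no.
That gives 3 matching atoms.

3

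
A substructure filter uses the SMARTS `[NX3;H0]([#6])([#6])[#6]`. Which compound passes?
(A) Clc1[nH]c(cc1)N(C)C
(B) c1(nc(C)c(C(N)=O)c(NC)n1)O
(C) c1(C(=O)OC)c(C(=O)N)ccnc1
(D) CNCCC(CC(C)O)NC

A

[NX3;H0]([#6])([#6])[#6] describes a trivalent nitrogen with no H, bonded to three carbons (a tertiary amine).
(A) contains a dimethylamino group (-N(CH3)2), which satisfies every atom and bond constraint.
(B) has a primary amide (-C(=O)NH2) but the amide nitrogen has H2 and only one carbon neighbour.
(C) has a primary amide (-C(=O)NH2) but the amide nitrogen has H2 and only one carbon neighbour.
(D) has an N-methylamino group (-NHCH3) but the nitrogen still has one H (H1), not H0.
So the answer is (A).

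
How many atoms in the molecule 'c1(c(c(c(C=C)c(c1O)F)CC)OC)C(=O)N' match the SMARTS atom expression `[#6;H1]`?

The query [#6;H1] means: any carbon bearing exactly one hydrogen.
Check the 17 heavy atoms by environment: 6× c (aromatic, H0) → no; 1× C (H0) → no; 2× O (H0) → no; 1× N (H2) → no; 2× C (H3) → no; 1× O (H1) → no; 1× F (H0) → no; 2× C (H2) → no; 1× C (H1) → match.
That gives 1 matching atom.

1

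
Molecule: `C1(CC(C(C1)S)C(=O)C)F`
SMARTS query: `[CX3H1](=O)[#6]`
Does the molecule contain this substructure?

No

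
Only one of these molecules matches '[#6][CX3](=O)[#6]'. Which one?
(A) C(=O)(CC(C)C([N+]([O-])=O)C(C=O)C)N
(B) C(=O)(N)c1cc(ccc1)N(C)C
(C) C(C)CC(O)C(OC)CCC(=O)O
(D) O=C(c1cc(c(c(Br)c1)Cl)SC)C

D

[#6][CX3](=O)[#6] describes a carbonyl carbon (no H) flanked by two carbons (a ketone).
(A) has an aldehyde (-CHO) but the carbonyl carbon has H1, so it is not flanked by two carbons.
(B) has a primary amide (-C(=O)NH2) but one neighbour of the carbonyl carbon is N, not C.
(C) has a carboxylic acid group (-C(=O)OH) but one neighbour of the carbonyl carbon is O, not C.
(D) contains an acetyl/ketone group (-C(=O)CH3), which satisfies every atom and bond constraint.
So the answer is (D).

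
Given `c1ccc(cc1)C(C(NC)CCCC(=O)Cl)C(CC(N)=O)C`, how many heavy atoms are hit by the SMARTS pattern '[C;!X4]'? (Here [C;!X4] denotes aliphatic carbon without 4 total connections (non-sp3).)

2

The query [C;!X4] means: aliphatic carbon that does not have four total connections.
Check the 22 heavy atoms by environment: 9× C (X4) → no; 2× C (X3) → match; 2× O (X1) → no; 1× Cl (X1) → no; 2× N (X3) → no; 6× c (aromatic, X3) → no.
That gives 2 matching atoms.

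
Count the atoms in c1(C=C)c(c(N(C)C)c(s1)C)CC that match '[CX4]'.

Check the 13 heavy atoms by environment: 1× s (aromatic, X2) → no; 4× c (aromatic, X3) → no; 2× C (X3) → no; 5× C (X4) → match; 1× N (X3) → no.
That gives 5 matching atoms.

5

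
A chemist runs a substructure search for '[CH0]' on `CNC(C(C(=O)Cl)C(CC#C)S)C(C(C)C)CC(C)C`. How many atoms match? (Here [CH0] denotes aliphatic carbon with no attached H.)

2

Check the 20 heavy atoms by environment: 2× C (H2) → no; 7× C (H1) → no; 2× C (H0) → match; 1× O (H0) → no; 1× Cl (H0) → no; 1× N (H1) → no; 5× C (H3) → no; 1× S (H1) → no.
That gives 2 matching atoms.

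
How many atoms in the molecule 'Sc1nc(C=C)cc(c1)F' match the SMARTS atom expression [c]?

Check the 10 heavy atoms by environment: 1× n (aromatic) → no; 5× c (aromatic) → match; 1× F → no; 2× C → no; 1× S → no.
That gives 5 matching atoms.

5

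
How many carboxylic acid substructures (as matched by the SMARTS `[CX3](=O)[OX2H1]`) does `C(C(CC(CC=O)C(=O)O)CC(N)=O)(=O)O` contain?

2

[CX3](=O)[OX2H1] is the SMARTS for a carboxylic acid: an sp2 carbon double-bonded to O and single-bonded to an -OH oxygen.
The molecule carries 2 separate instances of a carboxylic acid group (-C(=O)OH) meeting every constraint; each maps to a distinct set of atoms, giving 2 matches.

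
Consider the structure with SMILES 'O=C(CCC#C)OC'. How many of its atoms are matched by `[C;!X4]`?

3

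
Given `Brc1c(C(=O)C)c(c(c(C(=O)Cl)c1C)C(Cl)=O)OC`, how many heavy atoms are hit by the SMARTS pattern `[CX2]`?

Check the 19 heavy atoms by environment: 6× c (aromatic, X3) → no; 1× Br (X1) → no; 3× C (X3) → no; 3× O (X1) → no; 3× C (X4) → no; 1× O (X2) → no; 2× Cl (X1) → no.
No environment satisfies the query, so 0 matching atoms.

0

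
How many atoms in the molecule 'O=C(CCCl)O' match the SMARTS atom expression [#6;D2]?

2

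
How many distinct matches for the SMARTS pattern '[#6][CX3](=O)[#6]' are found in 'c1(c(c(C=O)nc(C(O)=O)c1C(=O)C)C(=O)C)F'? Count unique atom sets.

[#6][CX3](=O)[#6] is the SMARTS for a ketone: a carbonyl carbon (no H) flanked by two carbons.
The molecule carries 2 separate instances of an acetyl/ketone group (-C(=O)CH3) meeting every constraint; each maps to a distinct set of atoms, giving 2 matches.

2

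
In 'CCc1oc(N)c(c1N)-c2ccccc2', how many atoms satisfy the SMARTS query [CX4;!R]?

2

Check the 15 heavy atoms by environment: 1× o (aromatic, X2, in 5-ring) → no; 4× c (aromatic, X3, in 5-ring) → no; 2× N (X3, acyclic) → no; 6× c (aromatic, X3, in 6-ring) → no; 2× C (X4, acyclic) → match.
That gives 2 matching atoms.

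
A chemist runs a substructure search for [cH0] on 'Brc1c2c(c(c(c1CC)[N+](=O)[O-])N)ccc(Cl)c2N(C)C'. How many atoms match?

8

The query [cH0] means: aromatic carbon with no attached hydrogen (substituted or ring-fusion).
Check the 21 heavy atoms by environment: 8× c (aromatic, H0) → match; 2× c (aromatic, H1) → no; 1× N (charge +1, H0) → no; 1× O (charge -1, H0) → no; 1× O (H0) → no; 1× Cl (H0) → no; 1× N (H0) → no; 3× C (H3) → no; 1× N (H2) → no; 1× Br (H0) → no; 1× C (H2) → no.
That gives 8 matching atoms.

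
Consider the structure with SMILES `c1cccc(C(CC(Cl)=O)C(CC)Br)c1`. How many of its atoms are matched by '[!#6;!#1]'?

3

The query [!#6;!#1] means: not carbon and not hydrogen — any heteroatom.
Check the 15 heavy atoms by environment: 6× C → no; 6× c (aromatic) → no; 1× O → match; 1× Cl → match; 1× Br → match.
Summing the matching environments: 1 + 1 + 1 = 3 matching atoms.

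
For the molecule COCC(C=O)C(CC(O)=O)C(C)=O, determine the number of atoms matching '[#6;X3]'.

3

Check the 14 heavy atoms by environment: 6× C (X4) → no; 3× C (X3) → match; 3× O (X1) → no; 2× O (X2) → no.
That gives 3 matching atoms.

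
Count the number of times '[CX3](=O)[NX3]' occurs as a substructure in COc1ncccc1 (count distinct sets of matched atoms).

0

[CX3](=O)[NX3] is the SMARTS for an amide: a carbonyl carbon bonded to a trivalent nitrogen.
No fragment in the molecule satisfies every constraint, giving 0 matches.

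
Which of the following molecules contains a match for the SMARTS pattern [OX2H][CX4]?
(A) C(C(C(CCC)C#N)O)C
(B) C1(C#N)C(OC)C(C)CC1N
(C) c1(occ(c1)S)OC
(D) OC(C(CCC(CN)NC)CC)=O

A

[OX2H][CX4] describes a hydroxyl oxygen bound to an sp3 (X4) carbon (an aliphatic alcohol).
(A) contains a hydroxyl group (-OH), which satisfies every atom and bond constraint.
(B) has a methoxy ether (-OCH3) but the oxygen has H0 (ether), not H1.
(C) has a methoxy ether (-OCH3) but the oxygen has H0 (ether), not H1.
(D) has a carboxylic acid group (-C(=O)OH) but the -OH is on a CX3 carbonyl carbon, not a CX4 carbon.
So the answer is (A).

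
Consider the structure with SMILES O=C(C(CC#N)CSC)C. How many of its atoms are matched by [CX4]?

5

Check the 10 heavy atoms by environment: 5× C (X4) → match; 1× C (X3) → no; 1× O (X1) → no; 1× C (X2) → no; 1× N (X1) → no; 1× S (X2) → no.
That gives 5 matching atoms.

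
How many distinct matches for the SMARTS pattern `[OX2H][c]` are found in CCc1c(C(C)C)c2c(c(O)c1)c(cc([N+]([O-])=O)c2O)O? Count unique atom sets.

3

[OX2H][c] is the SMARTS for a phenol: a hydroxyl oxygen attached to an aromatic carbon.
The molecule carries 3 separate instances of a hydroxyl group (-OH) meeting every constraint; each maps to a distinct set of atoms, giving 3 matches.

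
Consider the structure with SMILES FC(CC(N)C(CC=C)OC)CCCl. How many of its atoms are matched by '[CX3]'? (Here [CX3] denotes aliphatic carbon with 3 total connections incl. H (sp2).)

The query [CX3] means: C with X3: aliphatic carbon with exactly 3 total connections.
Check the 14 heavy atoms by environment: 8× C (X4) → no; 1× F (X1) → no; 2× C (X3) → match; 1× N (X3) → no; 1× O (X2) → no; 1× Cl (X1) → no.
That gives 2 matching atoms.

2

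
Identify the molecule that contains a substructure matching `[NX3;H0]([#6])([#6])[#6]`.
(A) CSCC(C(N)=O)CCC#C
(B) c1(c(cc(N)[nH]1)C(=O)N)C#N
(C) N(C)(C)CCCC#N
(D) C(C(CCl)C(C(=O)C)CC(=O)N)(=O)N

C

[NX3;H0]([#6])([#6])[#6] describes a trivalent nitrogen with no H, bonded to three carbons (a tertiary amine).
(A) has a primary amide (-C(=O)NH2) but the amide nitrogen has H2 and only one carbon neighbour.
(B) has a primary amide (-C(=O)NH2) but the amide nitrogen has H2 and only one carbon neighbour.
(C) contains a dimethylamino group (-N(CH3)2), which satisfies every atom and bond constraint.
(D) has a primary amide (-C(=O)NH2) but the amide nitrogen has H2 and only one carbon neighbour.
So the answer is (C).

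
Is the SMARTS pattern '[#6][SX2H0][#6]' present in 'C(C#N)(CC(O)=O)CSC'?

Yes

The pattern [#6][SX2H0][#6] describes an aliphatic sulfur bridging two carbons with no H on the sulfur — a thioether.
The molecule carries a methylthio ether (-SCH3), whose atoms satisfy every constraint of the query, so the pattern matches.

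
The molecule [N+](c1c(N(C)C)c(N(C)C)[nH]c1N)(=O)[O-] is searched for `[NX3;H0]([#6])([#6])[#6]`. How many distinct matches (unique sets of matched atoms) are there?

[NX3;H0]([#6])([#6])[#6] is the SMARTS for a tertiary amine: a trivalent nitrogen with no H, bonded to three carbons.
The molecule carries 2 separate instances of a dimethylamino group (-N(CH3)2) meeting every constraint; each maps to a distinct set of atoms, giving 2 matches.

2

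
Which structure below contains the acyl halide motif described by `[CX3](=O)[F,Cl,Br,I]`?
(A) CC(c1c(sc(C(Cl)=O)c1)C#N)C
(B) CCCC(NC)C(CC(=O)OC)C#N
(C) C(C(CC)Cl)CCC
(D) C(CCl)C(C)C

[CX3](=O)[F,Cl,Br,I] describes a carbonyl carbon bonded to a halogen (an acyl halide).
(A) contains an acyl chloride (-C(=O)Cl), which satisfies every atom and bond constraint.
(B) has a methyl-ester group (-C(=O)OCH3) but the carbonyl is bonded to -O-C, not to a halogen.
(C) has a chloro substituent but the Cl is not on a carbonyl carbon.
(D) has a chloro substituent but the Cl is not on a carbonyl carbon.
So the answer is (A).

A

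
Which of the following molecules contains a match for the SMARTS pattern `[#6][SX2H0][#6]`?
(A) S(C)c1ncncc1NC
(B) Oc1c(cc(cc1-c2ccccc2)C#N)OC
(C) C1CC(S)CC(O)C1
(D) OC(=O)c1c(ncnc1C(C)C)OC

[#6][SX2H0][#6] describes an aliphatic sulfur bridging two carbons with no H on the sulfur (a thioether).
(A) contains a methylthio ether (-SCH3), which satisfies every atom and bond constraint.
(B) has a methoxy ether (-OCH3) but the bridging atom is O, not S.
(C) has a thiol (-SH) but the sulfur has H1, not H0 bridging two carbons.
(D) has a methoxy ether (-OCH3) but the bridging atom is O, not S.
So the answer is (A).

A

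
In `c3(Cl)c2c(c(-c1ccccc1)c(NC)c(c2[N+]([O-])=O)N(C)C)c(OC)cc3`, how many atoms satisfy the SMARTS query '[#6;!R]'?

The query [#6;!R] means: carbon not in any ring.
Check the 27 heavy atoms by environment: 16× c (aromatic, in 6-ring) → no; 2× O (acyclic) → no; 4× C (acyclic) → match; 1× Cl (acyclic) → no; 1× N (charge +1, acyclic) → no; 1× O (charge -1, acyclic) → no; 2× N (acyclic) → no.
That gives 4 matching atoms.

4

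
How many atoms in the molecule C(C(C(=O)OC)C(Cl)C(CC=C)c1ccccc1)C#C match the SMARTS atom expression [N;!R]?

Check the 20 heavy atoms by environment: 11× C (acyclic) → no; 6× c (aromatic, in 6-ring) → no; 2× O (acyclic) → no; 1× Cl (acyclic) → no.
No environment satisfies the query, so 0 matching atoms.

0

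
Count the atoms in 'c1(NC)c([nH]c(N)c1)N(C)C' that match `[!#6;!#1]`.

4

The query [!#6;!#1] means: not carbon and not hydrogen — any heteroatom.
Check the 11 heavy atoms by environment: 1× n (aromatic) → match; 4× c (aromatic) → no; 3× N → match; 3× C → no.
Summing the matching environments: 1 + 3 = 4 matching atoms.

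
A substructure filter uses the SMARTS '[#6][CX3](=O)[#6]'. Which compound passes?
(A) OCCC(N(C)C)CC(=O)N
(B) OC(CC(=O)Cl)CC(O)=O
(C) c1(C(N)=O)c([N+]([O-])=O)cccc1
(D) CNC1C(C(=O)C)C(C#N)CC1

[#6][CX3](=O)[#6] describes a carbonyl carbon (no H) flanked by two carbons (a ketone).
(A) has a primary amide (-C(=O)NH2) but one neighbour of the carbonyl carbon is N, not C.
(B) has a carboxylic acid group (-C(=O)OH) but one neighbour of the carbonyl carbon is O, not C.
(C) has a primary amide (-C(=O)NH2) but one neighbour of the carbonyl carbon is N, not C.
(D) contains an acetyl/ketone group (-C(=O)CH3), which satisfies every atom and bond constraint.
So the answer is (D).

D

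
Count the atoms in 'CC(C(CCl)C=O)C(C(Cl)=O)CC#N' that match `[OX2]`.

0

The query [OX2] means: aliphatic oxygen with two total connections — ether, hydroxyl, or ester single-bond O.
Check the 14 heavy atoms by environment: 6× C (X4) → no; 2× C (X3) → no; 2× O (X1) → no; 2× Cl (X1) → no; 1× C (X2) → no; 1× N (X1) → no.
No environment satisfies the query, so 0 matching atoms.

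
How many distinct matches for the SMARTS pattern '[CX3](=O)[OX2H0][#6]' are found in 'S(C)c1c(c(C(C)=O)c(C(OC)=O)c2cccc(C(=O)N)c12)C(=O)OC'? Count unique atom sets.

2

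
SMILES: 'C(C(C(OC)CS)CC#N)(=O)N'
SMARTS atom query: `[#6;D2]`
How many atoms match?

3

The query [#6;D2] means: any carbon bonded to exactly two heavy atoms.
Check the 12 heavy atoms by environment: 3× C (D2) → match; 3× C (D3) → no; 1× O (D1) → no; 2× N (D1) → no; 1× O (D2) → no; 1× C (D1) → no; 1× S (D1) → no.
That gives 3 matching atoms.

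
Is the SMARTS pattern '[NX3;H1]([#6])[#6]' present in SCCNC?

The pattern [NX3;H1]([#6])[#6] describes a trivalent nitrogen with one H, bonded to two carbons — a secondary amine.
The molecule carries an N-methylamino group (-NHCH3), whose atoms satisfy every constraint of the query, so the pattern matches.

Yes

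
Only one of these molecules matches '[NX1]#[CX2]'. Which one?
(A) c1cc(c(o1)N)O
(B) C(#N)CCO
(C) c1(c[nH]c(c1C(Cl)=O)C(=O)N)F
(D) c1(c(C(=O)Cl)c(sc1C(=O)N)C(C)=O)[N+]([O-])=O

B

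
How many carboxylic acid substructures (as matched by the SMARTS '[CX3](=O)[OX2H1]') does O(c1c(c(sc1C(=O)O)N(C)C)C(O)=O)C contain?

[CX3](=O)[OX2H1] is the SMARTS for a carboxylic acid: an sp2 carbon double-bonded to O and single-bonded to an -OH oxygen.
The molecule carries 2 separate instances of a carboxylic acid group (-C(=O)OH) meeting every constraint; each maps to a distinct set of atoms, giving 2 matches.

2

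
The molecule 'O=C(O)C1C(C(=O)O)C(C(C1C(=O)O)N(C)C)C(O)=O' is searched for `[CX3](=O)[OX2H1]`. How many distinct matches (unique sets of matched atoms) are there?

[CX3](=O)[OX2H1] is the SMARTS for a carboxylic acid: an sp2 carbon double-bonded to O and single-bonded to an -OH oxygen.
The molecule carries 4 separate instances of a carboxylic acid group (-C(=O)OH) meeting every constraint; each maps to a distinct set of atoms, giving 4 matches.

4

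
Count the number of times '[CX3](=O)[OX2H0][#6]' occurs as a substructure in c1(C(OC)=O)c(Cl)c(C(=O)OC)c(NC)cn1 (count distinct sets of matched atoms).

[CX3](=O)[OX2H0][#6] is the SMARTS for an ester: a carbonyl carbon bonded to an oxygen that is itself bonded to carbon (no H on that O).
The molecule carries 2 separate instances of a methyl-ester group (-C(=O)OCH3) meeting every constraint; each maps to a distinct set of atoms, giving 2 matches.

2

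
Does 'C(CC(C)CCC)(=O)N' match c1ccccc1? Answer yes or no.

The pattern c1ccccc1 describes six aromatic carbons in a ring — a benzene ring.
The closest candidate here is a methyl group (-CH3), but no six-membered all-carbon aromatic ring is present. No other fragment satisfies the full query, so there is no match.

No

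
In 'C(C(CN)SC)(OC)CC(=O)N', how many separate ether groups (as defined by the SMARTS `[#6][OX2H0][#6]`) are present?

1

[#6][OX2H0][#6] is the SMARTS for an ether: an aliphatic oxygen bridging two carbons with no H on the oxygen.
Exactly one fragment in the molecule meets all constraints, giving 1 match.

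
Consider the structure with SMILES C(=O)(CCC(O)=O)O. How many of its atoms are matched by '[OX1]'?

2

The query [OX1] means: aliphatic oxygen with one total connection — typically a carbonyl =O or an oxide.
Check the 8 heavy atoms by environment: 2× C (X4) → no; 2× C (X3) → no; 2× O (X1) → match; 2× O (X2) → no.
That gives 2 matching atoms.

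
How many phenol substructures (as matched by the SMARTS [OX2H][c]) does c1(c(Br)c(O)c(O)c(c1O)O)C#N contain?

4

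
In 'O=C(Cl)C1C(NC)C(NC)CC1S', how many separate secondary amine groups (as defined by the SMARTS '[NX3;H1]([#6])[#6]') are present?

[NX3;H1]([#6])[#6] is the SMARTS for a secondary amine: a trivalent nitrogen with one H, bonded to two carbons.
The molecule carries 2 separate instances of an N-methylamino group (-NHCH3) meeting every constraint; each maps to a distinct set of atoms, giving 2 matches.

2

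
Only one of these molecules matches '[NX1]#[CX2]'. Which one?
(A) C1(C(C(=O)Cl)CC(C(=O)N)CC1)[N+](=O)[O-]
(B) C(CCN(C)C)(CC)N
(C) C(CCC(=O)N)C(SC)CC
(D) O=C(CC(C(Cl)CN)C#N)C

D

[NX1]#[CX2] describes a nitrogen triple-bonded to a two-connected carbon (a nitrile).
(A) has a nitro group (-[N+](=O)[O-]) but there is no C#N triple bond.
(B) has a primary amino group (-NH2) but the nitrogen is NX3 (three connections), not NX1 triple-bonded.
(C) has a primary amide (-C(=O)NH2) but the nitrogen is NX3, not NX1.
(D) contains a nitrile (-C#N), which satisfies every atom and bond constraint.
So the answer is (D).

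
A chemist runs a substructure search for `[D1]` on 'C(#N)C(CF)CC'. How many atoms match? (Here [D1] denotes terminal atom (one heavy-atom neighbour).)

The query [D1] means: atom with exactly one heavy-atom neighbour (degree 1).
Check the 7 heavy atoms by environment: 3× C (D2) → no; 1× C (D3) → no; 1× F (D1) → match; 1× C (D1) → match; 1× N (D1) → match.
Summing the matching environments: 1 + 1 + 1 = 3 matching atoms.

3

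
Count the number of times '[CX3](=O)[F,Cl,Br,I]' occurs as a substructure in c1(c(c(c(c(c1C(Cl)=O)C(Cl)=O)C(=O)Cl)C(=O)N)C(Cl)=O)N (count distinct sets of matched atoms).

4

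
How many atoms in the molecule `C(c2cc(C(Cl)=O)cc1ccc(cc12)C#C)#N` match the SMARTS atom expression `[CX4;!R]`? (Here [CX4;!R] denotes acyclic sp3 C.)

The query [CX4;!R] means: aliphatic carbon with four total connections, not in a ring.
Check the 17 heavy atoms by environment: 10× c (aromatic, X3, in 6-ring) → no; 3× C (X2, acyclic) → no; 1× C (X3, acyclic) → no; 1× O (X1, acyclic) → no; 1× Cl (X1, acyclic) → no; 1× N (X1, acyclic) → no.
No environment satisfies the query, so 0 matching atoms.

0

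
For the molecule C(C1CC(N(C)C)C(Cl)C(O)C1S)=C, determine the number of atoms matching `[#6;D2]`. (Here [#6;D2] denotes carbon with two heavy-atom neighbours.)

2

The query [#6;D2] means: any carbon bonded to exactly two heavy atoms.
Check the 14 heavy atoms by environment: 5× C (D3) → no; 2× C (D2) → match; 1× S (D1) → no; 3× C (D1) → no; 1× Cl (D1) → no; 1× O (D1) → no; 1× N (D3) → no.
That gives 2 matching atoms.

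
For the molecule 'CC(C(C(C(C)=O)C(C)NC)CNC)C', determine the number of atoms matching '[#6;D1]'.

The query [#6;D1] means: carbon bonded to exactly one heavy atom.
Check the 15 heavy atoms by environment: 1× C (D2) → no; 5× C (D3) → no; 6× C (D1) → match; 2× N (D2) → no; 1× O (D1) → no.
That gives 6 matching atoms.

6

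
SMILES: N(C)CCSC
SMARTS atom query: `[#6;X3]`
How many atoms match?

Check the 6 heavy atoms by environment: 4× C (X4) → no; 1× S (X2) → no; 1× N (X3) → no.
No environment satisfies the query, so 0 matching atoms.

0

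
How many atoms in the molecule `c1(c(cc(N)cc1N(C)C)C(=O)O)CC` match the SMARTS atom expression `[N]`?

2

Check the 15 heavy atoms by environment: 6× c (aromatic) → no; 5× C → no; 2× N → match; 2× O → no.
That gives 2 matching atoms.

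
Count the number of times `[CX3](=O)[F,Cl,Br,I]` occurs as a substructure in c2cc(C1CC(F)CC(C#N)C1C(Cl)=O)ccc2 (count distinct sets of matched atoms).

1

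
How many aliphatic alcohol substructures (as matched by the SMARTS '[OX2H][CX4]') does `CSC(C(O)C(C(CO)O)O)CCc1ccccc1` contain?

4

[OX2H][CX4] is the SMARTS for an aliphatic alcohol: a hydroxyl oxygen bound to an sp3 (X4) carbon.
The molecule carries 4 separate instances of a hydroxyl group (-OH) meeting every constraint; each maps to a distinct set of atoms, giving 4 matches.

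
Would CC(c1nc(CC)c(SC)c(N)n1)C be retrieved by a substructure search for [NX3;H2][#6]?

Yes

The pattern [NX3;H2][#6] describes a trivalent nitrogen with two H attached to carbon — a primary amine.
The molecule carries a primary amino group (-NH2), whose atoms satisfy every constraint of the query, so the pattern matches.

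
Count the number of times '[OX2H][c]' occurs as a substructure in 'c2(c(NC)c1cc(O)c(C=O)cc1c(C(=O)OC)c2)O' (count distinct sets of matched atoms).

2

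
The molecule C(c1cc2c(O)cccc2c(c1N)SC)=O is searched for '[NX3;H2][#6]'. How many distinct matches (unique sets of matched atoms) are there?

[NX3;H2][#6] is the SMARTS for a primary amine: a trivalent nitrogen with two H attached to carbon.
Exactly one fragment in the molecule meets all constraints, giving 1 match.

1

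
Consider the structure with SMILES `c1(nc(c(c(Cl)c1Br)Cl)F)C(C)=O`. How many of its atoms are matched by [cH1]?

Check the 13 heavy atoms by environment: 1× n (aromatic, H0) → no; 5× c (aromatic, H0) → no; 2× Cl (H0) → no; 1× F (H0) → no; 1× Br (H0) → no; 1× C (H0) → no; 1× O (H0) → no; 1× C (H3) → no.
No environment satisfies the query, so 0 matching atoms.

0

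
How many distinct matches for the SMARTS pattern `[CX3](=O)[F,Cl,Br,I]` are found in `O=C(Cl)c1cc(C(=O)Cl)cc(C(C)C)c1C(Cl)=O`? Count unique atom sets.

[CX3](=O)[F,Cl,Br,I] is the SMARTS for an acyl halide: a carbonyl carbon bonded to a halogen.
The molecule carries 3 separate instances of an acyl chloride (-C(=O)Cl) meeting every constraint; each maps to a distinct set of atoms, giving 3 matches.

3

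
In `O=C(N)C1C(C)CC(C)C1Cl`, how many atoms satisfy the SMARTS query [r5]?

5

Check the 11 heavy atoms by environment: 5× C (in 5-ring) → match; 3× C (acyclic) → no; 1× O (acyclic) → no; 1× N (acyclic) → no; 1× Cl (acyclic) → no.
That gives 5 matching atoms.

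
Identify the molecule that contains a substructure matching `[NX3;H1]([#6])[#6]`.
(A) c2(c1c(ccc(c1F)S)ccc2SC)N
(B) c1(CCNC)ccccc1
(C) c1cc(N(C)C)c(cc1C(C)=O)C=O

B

[NX3;H1]([#6])[#6] describes a trivalent nitrogen with one H, bonded to two carbons (a secondary amine).
(A) has a primary amino group (-NH2) but the nitrogen has H2 and only one carbon neighbour.
(B) contains an N-methylamino group (-NHCH3), which satisfies every atom and bond constraint.
(C) has a dimethylamino group (-N(CH3)2) but the nitrogen has H0, not H1.
So the answer is (B).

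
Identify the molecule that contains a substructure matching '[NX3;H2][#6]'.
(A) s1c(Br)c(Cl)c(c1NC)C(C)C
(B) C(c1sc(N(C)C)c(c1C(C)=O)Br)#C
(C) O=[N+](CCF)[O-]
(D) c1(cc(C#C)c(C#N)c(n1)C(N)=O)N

[NX3;H2][#6] describes a trivalent nitrogen with two H attached to carbon (a primary amine).
(A) has an N-methylamino group (-NHCH3) but the nitrogen bears two carbons and only one H (H1), not H2.
(B) has a dimethylamino group (-N(CH3)2) but the nitrogen has H0, not H2.
(C) has a nitro group (-[N+](=O)[O-]) but the nitrogen is [N+] with no H, not NX3H2.
(D) contains a primary amino group (-NH2), which satisfies every atom and bond constraint.
So the answer is (D).

D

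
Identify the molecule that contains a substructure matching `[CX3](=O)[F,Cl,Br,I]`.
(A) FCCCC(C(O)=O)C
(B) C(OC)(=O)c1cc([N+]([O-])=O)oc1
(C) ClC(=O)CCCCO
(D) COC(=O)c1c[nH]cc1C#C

C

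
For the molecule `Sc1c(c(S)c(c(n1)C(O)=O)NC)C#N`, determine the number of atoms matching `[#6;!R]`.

The query [#6;!R] means: carbon not in any ring.
Check the 15 heavy atoms by environment: 1× n (aromatic, in 6-ring) → no; 5× c (aromatic, in 6-ring) → no; 2× S (acyclic) → no; 3× C (acyclic) → match; 2× O (acyclic) → no; 2× N (acyclic) → no.
That gives 3 matching atoms.

3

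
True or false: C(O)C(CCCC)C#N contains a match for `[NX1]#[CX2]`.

The pattern [NX1]#[CX2] describes a nitrogen triple-bonded to a two-connected carbon — a nitrile.
The molecule carries a nitrile (-C#N), whose atoms satisfy every constraint of the query, so the pattern matches.

True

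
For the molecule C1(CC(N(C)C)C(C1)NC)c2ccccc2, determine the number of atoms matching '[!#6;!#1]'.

2

The query [!#6;!#1] means: not carbon and not hydrogen — any heteroatom.
Check the 16 heavy atoms by environment: 8× C → no; 6× c (aromatic) → no; 2× N → match.
That gives 2 matching atoms.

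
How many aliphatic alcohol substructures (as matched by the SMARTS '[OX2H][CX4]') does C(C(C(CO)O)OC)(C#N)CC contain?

2

[OX2H][CX4] is the SMARTS for an aliphatic alcohol: a hydroxyl oxygen bound to an sp3 (X4) carbon.
The molecule carries 2 separate instances of a hydroxyl group (-OH) meeting every constraint; each maps to a distinct set of atoms, giving 2 matches.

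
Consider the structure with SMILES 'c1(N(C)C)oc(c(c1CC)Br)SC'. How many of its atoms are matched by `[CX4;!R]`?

The query [CX4;!R] means: aliphatic carbon with four total connections, not in a ring.
Check the 13 heavy atoms by environment: 1× o (aromatic, X2, in 5-ring) → no; 4× c (aromatic, X3, in 5-ring) → no; 1× Br (X1, acyclic) → no; 5× C (X4, acyclic) → match; 1× N (X3, acyclic) → no; 1× S (X2, acyclic) → no.
That gives 5 matching atoms.

5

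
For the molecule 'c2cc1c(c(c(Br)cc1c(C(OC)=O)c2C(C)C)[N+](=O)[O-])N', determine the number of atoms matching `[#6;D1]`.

3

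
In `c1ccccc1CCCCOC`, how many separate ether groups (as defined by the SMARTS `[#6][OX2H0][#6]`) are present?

1

[#6][OX2H0][#6] is the SMARTS for an ether: an aliphatic oxygen bridging two carbons with no H on the oxygen.
Exactly one fragment in the molecule meets all constraints, giving 1 match.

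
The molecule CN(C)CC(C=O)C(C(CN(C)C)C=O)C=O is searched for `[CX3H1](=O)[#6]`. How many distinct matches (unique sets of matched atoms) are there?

3

[CX3H1](=O)[#6] is the SMARTS for an aldehyde: an sp2 carbon with one H, double-bonded to O and single-bonded to carbon.
The molecule carries 3 separate instances of an aldehyde (-CHO) meeting every constraint; each maps to a distinct set of atoms, giving 3 matches.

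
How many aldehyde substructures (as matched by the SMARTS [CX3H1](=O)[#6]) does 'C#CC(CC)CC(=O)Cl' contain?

[CX3H1](=O)[#6] is the SMARTS for an aldehyde: an sp2 carbon with one H, double-bonded to O and single-bonded to carbon.
No fragment in the molecule satisfies every constraint, giving 0 matches.

0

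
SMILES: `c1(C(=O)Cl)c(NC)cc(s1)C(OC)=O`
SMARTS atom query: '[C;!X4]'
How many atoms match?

The query [C;!X4] means: aliphatic carbon that does not have four total connections.
Check the 14 heavy atoms by environment: 1× s (aromatic, X2) → no; 4× c (aromatic, X3) → no; 1× N (X3) → no; 2× C (X4) → no; 2× C (X3) → match; 2× O (X1) → no; 1× O (X2) → no; 1× Cl (X1) → no.
That gives 2 matching atoms.

2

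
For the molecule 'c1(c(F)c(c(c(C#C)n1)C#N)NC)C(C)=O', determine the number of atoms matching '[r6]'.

The query [r6] means: r6 matches atoms in a six-membered ring.
Check the 16 heavy atoms by environment: 1× n (aromatic, in 6-ring) → match; 5× c (aromatic, in 6-ring) → match; 2× N (acyclic) → no; 6× C (acyclic) → no; 1× F (acyclic) → no; 1× O (acyclic) → no.
Summing the matching environments: 1 + 5 = 6 matching atoms.

6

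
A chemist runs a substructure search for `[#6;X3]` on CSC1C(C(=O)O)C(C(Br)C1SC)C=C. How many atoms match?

3

Check the 15 heavy atoms by environment: 7× C (X4) → no; 2× S (X2) → no; 3× C (X3) → match; 1× O (X1) → no; 1× O (X2) → no; 1× Br (X1) → no.
That gives 3 matching atoms.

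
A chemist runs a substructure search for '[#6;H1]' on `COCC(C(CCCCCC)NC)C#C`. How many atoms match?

The query [#6;H1] means: any carbon bearing exactly one hydrogen.
Check the 15 heavy atoms by environment: 6× C (H2) → no; 3× C (H1) → match; 1× N (H1) → no; 3× C (H3) → no; 1× C (H0) → no; 1× O (H0) → no.
That gives 3 matching atoms.

3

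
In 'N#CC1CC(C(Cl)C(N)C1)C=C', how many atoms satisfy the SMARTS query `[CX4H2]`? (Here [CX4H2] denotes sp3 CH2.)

2

The query [CX4H2] means: sp3 carbon (X4) with exactly two hydrogens.
Check the 12 heavy atoms by environment: 2× C (H2, X4) → match; 4× C (H1, X4) → no; 1× C (H1, X3) → no; 1× C (H2, X3) → no; 1× N (H2, X3) → no; 1× Cl (H0, X1) → no; 1× C (H0, X2) → no; 1× N (H0, X1) → no.
That gives 2 matching atoms.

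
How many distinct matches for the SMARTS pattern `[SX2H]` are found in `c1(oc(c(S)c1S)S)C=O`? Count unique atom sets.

3

[SX2H] is the SMARTS for a thiol: an aliphatic sulfur with two connections, one being H.
The molecule carries 3 separate instances of a thiol (-SH) meeting every constraint; each maps to a distinct set of atoms, giving 3 matches.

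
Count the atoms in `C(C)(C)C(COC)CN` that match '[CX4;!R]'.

Check the 9 heavy atoms by environment: 7× C (X4, acyclic) → match; 1× N (X3, acyclic) → no; 1× O (X2, acyclic) → no.
That gives 7 matching atoms.

7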